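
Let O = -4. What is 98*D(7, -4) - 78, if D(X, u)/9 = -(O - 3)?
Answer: 6096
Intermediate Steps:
D(X, u) = 63 (D(X, u) = 9*(-(-4 - 3)) = 9*(-1*(-7)) = 9*7 = 63)
98*D(7, -4) - 78 = 98*63 - 78 = 6174 - 78 = 6096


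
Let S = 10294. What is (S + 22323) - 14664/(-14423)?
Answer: 470449655/14423 ≈ 32618.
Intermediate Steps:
(S + 22323) - 14664/(-14423) = (10294 + 22323) - 14664/(-14423) = 32617 - 14664*(-1/14423) = 32617 + 14664/14423 = 470449655/14423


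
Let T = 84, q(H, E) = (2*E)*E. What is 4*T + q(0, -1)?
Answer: 338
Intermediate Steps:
q(H, E) = 2*E²
4*T + q(0, -1) = 4*84 + 2*(-1)² = 336 + 2*1 = 336 + 2 = 338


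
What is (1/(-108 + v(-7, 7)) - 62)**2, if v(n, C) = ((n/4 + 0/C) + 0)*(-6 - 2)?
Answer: 33977241/8836 ≈ 3845.3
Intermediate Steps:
v(n, C) = -2*n (v(n, C) = ((n*(1/4) + 0) + 0)*(-8) = ((n/4 + 0) + 0)*(-8) = (n/4 + 0)*(-8) = (n/4)*(-8) = -2*n)
(1/(-108 + v(-7, 7)) - 62)**2 = (1/(-108 - 2*(-7)) - 62)**2 = (1/(-108 + 14) - 62)**2 = (1/(-94) - 62)**2 = (-1/94 - 62)**2 = (-5829/94)**2 = 33977241/8836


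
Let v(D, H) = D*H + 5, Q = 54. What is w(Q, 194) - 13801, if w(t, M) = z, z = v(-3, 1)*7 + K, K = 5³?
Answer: -13662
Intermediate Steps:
v(D, H) = 5 + D*H
K = 125
z = 139 (z = (5 - 3*1)*7 + 125 = (5 - 3)*7 + 125 = 2*7 + 125 = 14 + 125 = 139)
w(t, M) = 139
w(Q, 194) - 13801 = 139 - 13801 = -13662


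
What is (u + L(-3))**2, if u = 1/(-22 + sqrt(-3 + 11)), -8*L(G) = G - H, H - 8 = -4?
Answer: 622553/906304 - 789*sqrt(2)/113288 ≈ 0.67706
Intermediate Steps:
H = 4 (H = 8 - 4 = 4)
L(G) = 1/2 - G/8 (L(G) = -(G - 1*4)/8 = -(G - 4)/8 = -(-4 + G)/8 = 1/2 - G/8)
u = 1/(-22 + 2*sqrt(2)) (u = 1/(-22 + sqrt(8)) = 1/(-22 + 2*sqrt(2)) ≈ -0.052161)
(u + L(-3))**2 = ((-11/238 - sqrt(2)/238) + (1/2 - 1/8*(-3)))**2 = ((-11/238 - sqrt(2)/238) + (1/2 + 3/8))**2 = ((-11/238 - sqrt(2)/238) + 7/8)**2 = (789/952 - sqrt(2)/238)**2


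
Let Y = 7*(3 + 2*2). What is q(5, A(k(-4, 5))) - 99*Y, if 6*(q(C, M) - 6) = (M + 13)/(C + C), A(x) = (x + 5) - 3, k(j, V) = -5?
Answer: -29069/6 ≈ -4844.8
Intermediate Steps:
A(x) = 2 + x (A(x) = (5 + x) - 3 = 2 + x)
Y = 49 (Y = 7*(3 + 4) = 7*7 = 49)
q(C, M) = 6 + (13 + M)/(12*C) (q(C, M) = 6 + ((M + 13)/(C + C))/6 = 6 + ((13 + M)/((2*C)))/6 = 6 + ((13 + M)*(1/(2*C)))/6 = 6 + ((13 + M)/(2*C))/6 = 6 + (13 + M)/(12*C))
q(5, A(k(-4, 5))) - 99*Y = (1/12)*(13 + (2 - 5) + 72*5)/5 - 99*49 = (1/12)*(1/5)*(13 - 3 + 360) - 4851 = (1/12)*(1/5)*370 - 4851 = 37/6 - 4851 = -29069/6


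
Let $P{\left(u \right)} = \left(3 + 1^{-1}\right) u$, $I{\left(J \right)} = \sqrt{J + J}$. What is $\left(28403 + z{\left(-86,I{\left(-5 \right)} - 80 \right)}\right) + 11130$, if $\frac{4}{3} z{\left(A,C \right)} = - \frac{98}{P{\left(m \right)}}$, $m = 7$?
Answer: $\frac{316243}{8} \approx 39530.0$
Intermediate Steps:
$I{\left(J \right)} = \sqrt{2} \sqrt{J}$ ($I{\left(J \right)} = \sqrt{2 J} = \sqrt{2} \sqrt{J}$)
$P{\left(u \right)} = 4 u$ ($P{\left(u \right)} = \left(3 + 1\right) u = 4 u$)
$z{\left(A,C \right)} = - \frac{21}{8}$ ($z{\left(A,C \right)} = \frac{3 \left(- \frac{98}{4 \cdot 7}\right)}{4} = \frac{3 \left(- \frac{98}{28}\right)}{4} = \frac{3 \left(\left(-98\right) \frac{1}{28}\right)}{4} = \frac{3}{4} \left(- \frac{7}{2}\right) = - \frac{21}{8}$)
$\left(28403 + z{\left(-86,I{\left(-5 \right)} - 80 \right)}\right) + 11130 = \left(28403 - \frac{21}{8}\right) + 11130 = \frac{227203}{8} + 11130 = \frac{316243}{8}$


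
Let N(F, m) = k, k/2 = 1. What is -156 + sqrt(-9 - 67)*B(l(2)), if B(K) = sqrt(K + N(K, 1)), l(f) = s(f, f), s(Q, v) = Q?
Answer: -156 + 4*I*sqrt(19) ≈ -156.0 + 17.436*I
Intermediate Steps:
k = 2 (k = 2*1 = 2)
l(f) = f
N(F, m) = 2
B(K) = sqrt(2 + K) (B(K) = sqrt(K + 2) = sqrt(2 + K))
-156 + sqrt(-9 - 67)*B(l(2)) = -156 + sqrt(-9 - 67)*sqrt(2 + 2) = -156 + sqrt(-76)*sqrt(4) = -156 + (2*I*sqrt(19))*2 = -156 + 4*I*sqrt(19)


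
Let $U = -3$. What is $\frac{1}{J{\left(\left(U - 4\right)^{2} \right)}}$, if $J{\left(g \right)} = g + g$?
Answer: $\frac{1}{98} \approx 0.010204$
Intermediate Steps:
$J{\left(g \right)} = 2 g$
$\frac{1}{J{\left(\left(U - 4\right)^{2} \right)}} = \frac{1}{2 \left(-3 - 4\right)^{2}} = \frac{1}{2 \left(-7\right)^{2}} = \frac{1}{2 \cdot 49} = \frac{1}{98}$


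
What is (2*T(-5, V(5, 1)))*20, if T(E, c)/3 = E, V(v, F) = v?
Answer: -600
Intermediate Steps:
T(E, c) = 3*E
(2*T(-5, V(5, 1)))*20 = (2*(3*(-5)))*20 = (2*(-15))*20 = -30*20 = -600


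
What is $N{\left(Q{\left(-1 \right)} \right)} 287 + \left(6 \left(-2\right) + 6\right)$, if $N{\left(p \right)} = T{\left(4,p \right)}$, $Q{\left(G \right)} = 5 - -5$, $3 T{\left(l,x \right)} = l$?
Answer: $\frac{1130}{3} \approx 376.67$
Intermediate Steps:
$T{\left(l,x \right)} = \frac{l}{3}$
$Q{\left(G \right)} = 10$ ($Q{\left(G \right)} = 5 + 5 = 10$)
$N{\left(p \right)} = \frac{4}{3}$ ($N{\left(p \right)} = \frac{1}{3} \cdot 4 = \frac{4}{3}$)
$N{\left(Q{\left(-1 \right)} \right)} 287 + \left(6 \left(-2\right) + 6\right) = \frac{4}{3} \cdot 287 + \left(6 \left(-2\right) + 6\right) = \frac{1148}{3} + \left(-12 + 6\right) = \frac{1148}{3} - 6 = \frac{1130}{3}$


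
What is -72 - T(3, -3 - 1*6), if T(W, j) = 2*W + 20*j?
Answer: 102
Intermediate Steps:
-72 - T(3, -3 - 1*6) = -72 - (2*3 + 20*(-3 - 1*6)) = -72 - (6 + 20*(-3 - 6)) = -72 - (6 + 20*(-9)) = -72 - (6 - 180) = -72 - 1*(-174) = -72 + 174 = 102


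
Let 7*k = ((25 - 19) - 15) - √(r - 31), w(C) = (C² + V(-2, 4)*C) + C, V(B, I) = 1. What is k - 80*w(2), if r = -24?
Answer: -4489/7 - I*√55/7 ≈ -641.29 - 1.0595*I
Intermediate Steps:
w(C) = C² + 2*C (w(C) = (C² + 1*C) + C = (C² + C) + C = (C + C²) + C = C² + 2*C)
k = -9/7 - I*√55/7 (k = (((25 - 19) - 15) - √(-24 - 31))/7 = ((6 - 15) - √(-55))/7 = (-9 - I*√55)/7 = -9/7 - I*√55/7 ≈ -1.2857 - 1.0595*I)
k - 80*w(2) = (-9/7 - I*√55/7) - 160*(2 + 2) = (-9/7 - I*√55/7) - 160*4 = (-9/7 - I*√55/7) - 80*8 = (-9/7 - I*√55/7) - 640 = -4489/7 - I*√55/7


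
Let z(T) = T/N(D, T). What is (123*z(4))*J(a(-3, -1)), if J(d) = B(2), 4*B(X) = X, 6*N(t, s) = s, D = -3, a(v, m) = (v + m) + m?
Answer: 369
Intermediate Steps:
a(v, m) = v + 2*m (a(v, m) = (m + v) + m = v + 2*m)
N(t, s) = s/6
B(X) = X/4
J(d) = ½ (J(d) = (¼)*2 = ½)
z(T) = 6 (z(T) = T/((T/6)) = T*(6/T) = 6)
(123*z(4))*J(a(-3, -1)) = (123*6)*(½) = 738*(½) = 369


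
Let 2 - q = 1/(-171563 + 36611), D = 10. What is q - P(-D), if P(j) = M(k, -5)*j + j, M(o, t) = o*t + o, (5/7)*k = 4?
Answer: -28609823/134952 ≈ -212.00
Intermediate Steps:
k = 28/5 (k = (7/5)*4 = 28/5 ≈ 5.6000)
M(o, t) = o + o*t
P(j) = -107*j/5 (P(j) = (28*(1 - 5)/5)*j + j = ((28/5)*(-4))*j + j = -112*j/5 + j = -107*j/5)
q = 269905/134952 (q = 2 - 1/(-171563 + 36611) = 2 - 1/(-134952) = 2 - 1*(-1/134952) = 2 + 1/134952 = 269905/134952 ≈ 2.0000)
q - P(-D) = 269905/134952 - (-107)*(-1*10)/5 = 269905/134952 - (-107)*(-10)/5 = 269905/134952 - 1*214 = 269905/134952 - 214 = -28609823/134952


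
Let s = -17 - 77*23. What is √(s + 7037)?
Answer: √5249 ≈ 72.450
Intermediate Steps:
s = -1788 (s = -17 - 1771 = -1788)
√(s + 7037) = √(-1788 + 7037) = √5249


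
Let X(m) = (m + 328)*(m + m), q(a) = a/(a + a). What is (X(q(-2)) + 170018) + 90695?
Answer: 522083/2 ≈ 2.6104e+5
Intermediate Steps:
q(a) = 1/2 (q(a) = a/((2*a)) = (1/(2*a))*a = 1/2)
X(m) = 2*m*(328 + m) (X(m) = (328 + m)*(2*m) = 2*m*(328 + m))
(X(q(-2)) + 170018) + 90695 = (2*(1/2)*(328 + 1/2) + 170018) + 90695 = (2*(1/2)*(657/2) + 170018) + 90695 = (657/2 + 170018) + 90695 = 340693/2 + 90695 = 522083/2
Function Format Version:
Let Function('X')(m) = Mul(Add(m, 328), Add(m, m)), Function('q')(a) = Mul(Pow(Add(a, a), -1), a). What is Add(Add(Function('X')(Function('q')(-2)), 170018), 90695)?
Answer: Rational(522083, 2) ≈ 2.6104e+5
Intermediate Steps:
Function('q')(a) = Rational(1, 2) (Function('q')(a) = Mul(Pow(Mul(2, a), -1), a) = Mul(Mul(Rational(1, 2), Pow(a, -1)), a) = Rational(1, 2))
Function('X')(m) = Mul(2, m, Add(328, m)) (Function('X')(m) = Mul(Add(328, m), Mul(2, m)) = Mul(2, m, Add(328, m)))
Add(Add(Function('X')(Function('q')(-2)), 170018), 90695) = Add(Add(Mul(2, Rational(1, 2), Add(328, Rational(1, 2))), 170018), 90695) = Add(Add(Mul(2, Rational(1, 2), Rational(657, 2)), 170018), 90695) = Add(Add(Rational(657, 2), 170018), 90695) = Add(Rational(340693, 2), 90695) = Rational(522083, 2)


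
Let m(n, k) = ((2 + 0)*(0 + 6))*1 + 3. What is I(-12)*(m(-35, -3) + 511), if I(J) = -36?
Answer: -18936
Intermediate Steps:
m(n, k) = 15 (m(n, k) = (2*6)*1 + 3 = 12*1 + 3 = 12 + 3 = 15)
I(-12)*(m(-35, -3) + 511) = -36*(15 + 511) = -36*526 = -18936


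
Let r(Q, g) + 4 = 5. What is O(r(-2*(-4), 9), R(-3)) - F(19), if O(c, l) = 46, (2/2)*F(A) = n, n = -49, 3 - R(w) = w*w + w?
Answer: 95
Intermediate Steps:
R(w) = 3 - w - w² (R(w) = 3 - (w*w + w) = 3 - (w² + w) = 3 - (w + w²) = 3 + (-w - w²) = 3 - w - w²)
F(A) = -49
r(Q, g) = 1 (r(Q, g) = -4 + 5 = 1)
O(r(-2*(-4), 9), R(-3)) - F(19) = 46 - 1*(-49) = 46 + 49 = 95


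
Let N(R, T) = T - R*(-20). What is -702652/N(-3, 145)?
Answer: -702652/85 ≈ -8266.5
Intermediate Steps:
N(R, T) = T + 20*R (N(R, T) = T - (-20)*R = T + 20*R)
-702652/N(-3, 145) = -702652/(145 + 20*(-3)) = -702652/(145 - 60) = -702652/85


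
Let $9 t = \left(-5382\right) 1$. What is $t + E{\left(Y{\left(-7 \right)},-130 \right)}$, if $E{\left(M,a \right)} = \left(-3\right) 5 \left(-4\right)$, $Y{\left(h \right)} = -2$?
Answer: $-538$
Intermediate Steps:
$E{\left(M,a \right)} = 60$ ($E{\left(M,a \right)} = \left(-15\right) \left(-4\right) = 60$)
$t = -598$ ($t = \frac{\left(-5382\right) 1}{9} = \frac{1}{9} \left(-5382\right) = -598$)
$t + E{\left(Y{\left(-7 \right)},-130 \right)} = -598 + 60 = -538$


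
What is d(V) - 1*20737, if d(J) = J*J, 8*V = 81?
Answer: -1320607/64 ≈ -20635.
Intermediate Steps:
V = 81/8 (V = (⅛)*81 = 81/8 ≈ 10.125)
d(J) = J²
d(V) - 1*20737 = (81/8)² - 1*20737 = 6561/64 - 20737 = -1320607/64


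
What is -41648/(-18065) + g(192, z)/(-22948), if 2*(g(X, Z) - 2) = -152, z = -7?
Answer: 478537557/207277810 ≈ 2.3087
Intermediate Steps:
g(X, Z) = -74 (g(X, Z) = 2 + (½)*(-152) = 2 - 76 = -74)
-41648/(-18065) + g(192, z)/(-22948) = -41648/(-18065) - 74/(-22948) = -41648*(-1/18065) - 74*(-1/22948) = 41648/18065 + 37/11474 = 478537557/207277810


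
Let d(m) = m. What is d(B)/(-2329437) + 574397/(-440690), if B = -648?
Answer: -445912019123/342186530510 ≈ -1.3031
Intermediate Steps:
d(B)/(-2329437) + 574397/(-440690) = -648/(-2329437) + 574397/(-440690) = -648*(-1/2329437) + 574397*(-1/440690) = 216/776479 - 574397/440690 = -445912019123/342186530510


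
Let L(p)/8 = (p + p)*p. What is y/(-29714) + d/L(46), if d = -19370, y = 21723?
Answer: -327753517/251499296 ≈ -1.3032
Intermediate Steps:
L(p) = 16*p² (L(p) = 8*((p + p)*p) = 8*((2*p)*p) = 8*(2*p²) = 16*p²)
y/(-29714) + d/L(46) = 21723/(-29714) - 19370/(16*46²) = 21723*(-1/29714) - 19370/(16*2116) = -21723/29714 - 19370/33856 = -21723/29714 - 19370*1/33856 = -21723/29714 - 9685/16928 = -327753517/251499296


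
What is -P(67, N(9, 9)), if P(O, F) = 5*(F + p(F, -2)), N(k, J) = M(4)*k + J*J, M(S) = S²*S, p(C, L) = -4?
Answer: -3265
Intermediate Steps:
M(S) = S³
N(k, J) = J² + 64*k (N(k, J) = 4³*k + J*J = 64*k + J² = J² + 64*k)
P(O, F) = -20 + 5*F (P(O, F) = 5*(F - 4) = 5*(-4 + F) = -20 + 5*F)
-P(67, N(9, 9)) = -(-20 + 5*(9² + 64*9)) = -(-20 + 5*(81 + 576)) = -(-20 + 5*657) = -(-20 + 3285) = -1*3265 = -3265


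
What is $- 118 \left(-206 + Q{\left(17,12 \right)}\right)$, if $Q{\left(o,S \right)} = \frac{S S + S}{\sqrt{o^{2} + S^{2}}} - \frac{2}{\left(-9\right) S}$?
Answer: $\frac{656257}{27} - \frac{18408 \sqrt{433}}{433} \approx 23421.0$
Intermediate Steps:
$Q{\left(o,S \right)} = \frac{2}{9 S} + \frac{S + S^{2}}{\sqrt{S^{2} + o^{2}}}$ ($Q{\left(o,S \right)} = \frac{S^{2} + S}{\sqrt{S^{2} + o^{2}}} - 2 \left(- \frac{1}{9 S}\right) = \frac{S + S^{2}}{\sqrt{S^{2} + o^{2}}} + \frac{2}{9 S} = \frac{2}{9 S} + \frac{S + S^{2}}{\sqrt{S^{2} + o^{2}}}$)
$- 118 \left(-206 + Q{\left(17,12 \right)}\right) = - 118 \left(-206 + \left(\frac{2}{9 \cdot 12} + \frac{12}{\sqrt{12^{2} + 17^{2}}} + \frac{12^{2}}{\sqrt{12^{2} + 17^{2}}}\right)\right) = - 118 \left(-206 + \left(\frac{2}{9} \cdot \frac{1}{12} + \frac{12}{\sqrt{144 + 289}} + \frac{144}{\sqrt{144 + 289}}\right)\right) = - 118 \left(-206 + \left(\frac{1}{54} + \frac{12}{\sqrt{433}} + \frac{144}{\sqrt{433}}\right)\right) = - 118 \left(-206 + \left(\frac{1}{54} + 12 \frac{\sqrt{433}}{433} + 144 \frac{\sqrt{433}}{433}\right)\right) = - 118 \left(-206 + \left(\frac{1}{54} + \frac{12 \sqrt{433}}{433} + \frac{144 \sqrt{433}}{433}\right)\right) = - 118 \left(-206 + \left(\frac{1}{54} + \frac{156 \sqrt{433}}{433}\right)\right) = - 118 \left(- \frac{11123}{54} + \frac{156 \sqrt{433}}{433}\right) = \frac{656257}{27} - \frac{18408 \sqrt{433}}{433}$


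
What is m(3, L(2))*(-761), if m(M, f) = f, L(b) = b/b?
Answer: -761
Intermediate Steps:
L(b) = 1
m(3, L(2))*(-761) = 1*(-761) = -761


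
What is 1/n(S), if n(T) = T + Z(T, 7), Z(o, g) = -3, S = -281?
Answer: -1/284 ≈ -0.0035211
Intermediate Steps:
n(T) = -3 + T (n(T) = T - 3 = -3 + T)
1/n(S) = 1/(-3 - 281) = 1/(-284) = -1/284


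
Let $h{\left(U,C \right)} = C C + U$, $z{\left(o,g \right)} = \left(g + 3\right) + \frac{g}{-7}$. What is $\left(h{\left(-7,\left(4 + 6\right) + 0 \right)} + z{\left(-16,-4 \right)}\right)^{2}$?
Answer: $\frac{419904}{49} \approx 8569.5$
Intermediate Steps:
$z{\left(o,g \right)} = 3 + \frac{6 g}{7}$ ($z{\left(o,g \right)} = \left(3 + g\right) + g \left(- \frac{1}{7}\right) = \left(3 + g\right) - \frac{g}{7} = 3 + \frac{6 g}{7}$)
$h{\left(U,C \right)} = U + C^{2}$ ($h{\left(U,C \right)} = C^{2} + U = U + C^{2}$)
$\left(h{\left(-7,\left(4 + 6\right) + 0 \right)} + z{\left(-16,-4 \right)}\right)^{2} = \left(\left(-7 + \left(\left(4 + 6\right) + 0\right)^{2}\right) + \left(3 + \frac{6}{7} \left(-4\right)\right)\right)^{2} = \left(\left(-7 + \left(10 + 0\right)^{2}\right) + \left(3 - \frac{24}{7}\right)\right)^{2} = \left(\left(-7 + 10^{2}\right) - \frac{3}{7}\right)^{2} = \left(\left(-7 + 100\right) - \frac{3}{7}\right)^{2} = \left(93 - \frac{3}{7}\right)^{2} = \left(\frac{648}{7}\right)^{2} = \frac{419904}{49}$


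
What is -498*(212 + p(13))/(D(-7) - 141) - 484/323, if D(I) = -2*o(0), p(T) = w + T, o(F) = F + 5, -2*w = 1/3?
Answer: 36092257/48773 ≈ 740.00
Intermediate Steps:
w = -⅙ (w = -½/3 = -½*⅓ = -⅙ ≈ -0.16667)
o(F) = 5 + F
p(T) = -⅙ + T
D(I) = -10 (D(I) = -2*(5 + 0) = -2*5 = -10)
-498*(212 + p(13))/(D(-7) - 141) - 484/323 = -498*(212 + (-⅙ + 13))/(-10 - 141) - 484/323 = -498/((-151/(212 + 77/6))) - 484*1/323 = -498/((-151/1349/6)) - 484/323 = -498/((-151*6/1349)) - 484/323 = -498/(-906/1349) - 484/323 = -498*(-1349/906) - 484/323 = 111967/151 - 484/323 = 36092257/48773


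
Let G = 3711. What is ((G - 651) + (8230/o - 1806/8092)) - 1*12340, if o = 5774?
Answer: -15483400033/1668686 ≈ -9278.8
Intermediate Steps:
((G - 651) + (8230/o - 1806/8092)) - 1*12340 = ((3711 - 651) + (8230/5774 - 1806/8092)) - 1*12340 = (3060 + (8230*(1/5774) - 1806*1/8092)) - 12340 = (3060 + (4115/2887 - 129/578)) - 12340 = (3060 + 2006047/1668686) - 12340 = 5108185207/1668686 - 12340 = -15483400033/1668686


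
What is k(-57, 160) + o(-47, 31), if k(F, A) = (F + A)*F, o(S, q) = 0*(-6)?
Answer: -5871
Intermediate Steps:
o(S, q) = 0
k(F, A) = F*(A + F) (k(F, A) = (A + F)*F = F*(A + F))
k(-57, 160) + o(-47, 31) = -57*(160 - 57) + 0 = -57*103 + 0 = -5871 + 0 = -5871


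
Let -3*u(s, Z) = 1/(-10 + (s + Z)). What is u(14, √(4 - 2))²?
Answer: 1/98 - 2*√2/441 ≈ 0.0037904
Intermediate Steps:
u(s, Z) = -1/(3*(-10 + Z + s)) (u(s, Z) = -1/(3*(-10 + (s + Z))) = -1/(3*(-10 + (Z + s))) = -1/(3*(-10 + Z + s)))
u(14, √(4 - 2))² = (-1/(-30 + 3*√(4 - 2) + 3*14))² = (-1/(-30 + 3*√2 + 42))² = (-1/(12 + 3*√2))² = (12 + 3*√2)⁻²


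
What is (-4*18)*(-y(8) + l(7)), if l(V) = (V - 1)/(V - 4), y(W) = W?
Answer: 432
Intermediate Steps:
l(V) = (-1 + V)/(-4 + V)
(-4*18)*(-y(8) + l(7)) = (-4*18)*(-1*8 + (-1 + 7)/(-4 + 7)) = -72*(-8 + 6/3) = -72*(-8 + (⅓)*6) = -72*(-8 + 2) = -72*(-6) = 432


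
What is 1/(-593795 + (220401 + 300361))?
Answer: -1/73033 ≈ -1.3692e-5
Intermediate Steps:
1/(-593795 + (220401 + 300361)) = 1/(-593795 + 520762) = 1/(-73033) = -1/73033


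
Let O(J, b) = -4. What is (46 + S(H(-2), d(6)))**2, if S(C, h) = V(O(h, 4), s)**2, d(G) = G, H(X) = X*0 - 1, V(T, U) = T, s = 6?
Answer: 3844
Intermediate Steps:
H(X) = -1 (H(X) = 0 - 1 = -1)
S(C, h) = 16 (S(C, h) = (-4)**2 = 16)
(46 + S(H(-2), d(6)))**2 = (46 + 16)**2 = 62**2 = 3844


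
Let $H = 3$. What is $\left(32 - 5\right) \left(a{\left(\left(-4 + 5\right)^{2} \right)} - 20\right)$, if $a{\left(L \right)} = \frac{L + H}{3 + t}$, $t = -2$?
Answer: $-432$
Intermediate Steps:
$a{\left(L \right)} = 3 + L$ ($a{\left(L \right)} = \frac{L + 3}{3 - 2} = \frac{3 + L}{1} = \left(3 + L\right) 1 = 3 + L$)
$\left(32 - 5\right) \left(a{\left(\left(-4 + 5\right)^{2} \right)} - 20\right) = \left(32 - 5\right) \left(\left(3 + \left(-4 + 5\right)^{2}\right) - 20\right) = 27 \left(\left(3 + 1^{2}\right) - 20\right) = 27 \left(\left(3 + 1\right) - 20\right) = 27 \left(4 - 20\right) = 27 \left(-16\right) = -432$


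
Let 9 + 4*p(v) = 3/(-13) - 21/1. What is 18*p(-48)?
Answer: -3537/26 ≈ -136.04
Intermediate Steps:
p(v) = -393/52 (p(v) = -9/4 + (3/(-13) - 21/1)/4 = -9/4 + (3*(-1/13) - 21*1)/4 = -9/4 + (-3/13 - 21)/4 = -9/4 + (¼)*(-276/13) = -9/4 - 69/13 = -393/52)
18*p(-48) = 18*(-393/52) = -3537/26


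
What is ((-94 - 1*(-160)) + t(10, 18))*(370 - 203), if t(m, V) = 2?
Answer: 11356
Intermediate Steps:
((-94 - 1*(-160)) + t(10, 18))*(370 - 203) = ((-94 - 1*(-160)) + 2)*(370 - 203) = ((-94 + 160) + 2)*167 = (66 + 2)*167 = 68*167 = 11356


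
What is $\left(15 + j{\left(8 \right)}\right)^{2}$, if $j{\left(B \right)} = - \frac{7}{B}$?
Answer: $\frac{12769}{64} \approx 199.52$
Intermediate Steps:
$\left(15 + j{\left(8 \right)}\right)^{2} = \left(15 - \frac{7}{8}\right)^{2} = \left(\frac{113}{8}\right)^{2} = \frac{12769}{64}$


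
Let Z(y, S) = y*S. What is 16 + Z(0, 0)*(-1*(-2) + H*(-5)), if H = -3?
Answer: 16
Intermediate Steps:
Z(y, S) = S*y
16 + Z(0, 0)*(-1*(-2) + H*(-5)) = 16 + (0*0)*(-1*(-2) - 3*(-5)) = 16 + 0*(2 + 15) = 16 + 0*17 = 16 + 0 = 16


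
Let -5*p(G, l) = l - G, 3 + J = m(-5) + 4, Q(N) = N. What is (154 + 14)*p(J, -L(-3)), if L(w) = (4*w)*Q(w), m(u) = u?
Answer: 5376/5 ≈ 1075.2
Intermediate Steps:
L(w) = 4*w² (L(w) = (4*w)*w = 4*w²)
J = -4 (J = -3 + (-5 + 4) = -3 - 1 = -4)
p(G, l) = -l/5 + G/5 (p(G, l) = -(l - G)/5 = -l/5 + G/5)
(154 + 14)*p(J, -L(-3)) = (154 + 14)*(-(-1)*4*(-3)²/5 + (⅕)*(-4)) = 168*(-(-1)*4*9/5 - ⅘) = 168*(-(-1)*36/5 - ⅘) = 168*(-⅕*(-36) - ⅘) = 168*(36/5 - ⅘) = 168*(32/5) = 5376/5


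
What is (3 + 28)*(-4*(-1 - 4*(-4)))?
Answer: -1860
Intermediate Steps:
(3 + 28)*(-4*(-1 - 4*(-4))) = 31*(-4*(-1 + 16)) = 31*(-4*15) = 31*(-60) = -1860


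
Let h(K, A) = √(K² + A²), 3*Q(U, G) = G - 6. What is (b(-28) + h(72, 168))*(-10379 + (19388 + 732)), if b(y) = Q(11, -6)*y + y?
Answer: 818244 + 233784*√58 ≈ 2.5987e+6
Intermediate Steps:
Q(U, G) = -2 + G/3 (Q(U, G) = (G - 6)/3 = (-6 + G)/3 = -2 + G/3)
b(y) = -3*y (b(y) = (-2 + (⅓)*(-6))*y + y = (-2 - 2)*y + y = -4*y + y = -3*y)
h(K, A) = √(A² + K²)
(b(-28) + h(72, 168))*(-10379 + (19388 + 732)) = (-3*(-28) + √(168² + 72²))*(-10379 + (19388 + 732)) = (84 + √(28224 + 5184))*(-10379 + 20120) = (84 + √33408)*9741 = (84 + 24*√58)*9741 = 818244 + 233784*√58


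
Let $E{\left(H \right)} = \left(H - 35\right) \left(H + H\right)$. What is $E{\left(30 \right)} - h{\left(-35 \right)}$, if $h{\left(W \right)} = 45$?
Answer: $-345$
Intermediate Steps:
$E{\left(H \right)} = 2 H \left(-35 + H\right)$ ($E{\left(H \right)} = \left(-35 + H\right) 2 H = 2 H \left(-35 + H\right)$)
$E{\left(30 \right)} - h{\left(-35 \right)} = 2 \cdot 30 \left(-35 + 30\right) - 45 = 2 \cdot 30 \left(-5\right) - 45 = -300 - 45 = -345$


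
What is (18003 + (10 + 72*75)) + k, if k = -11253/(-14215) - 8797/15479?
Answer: 5151704826637/220033985 ≈ 23413.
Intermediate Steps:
k = 49135832/220033985 (k = -11253*(-1/14215) - 8797*1/15479 = 11253/14215 - 8797/15479 = 49135832/220033985 ≈ 0.22331)
(18003 + (10 + 72*75)) + k = (18003 + (10 + 72*75)) + 49135832/220033985 = (18003 + (10 + 5400)) + 49135832/220033985 = (18003 + 5410) + 49135832/220033985 = 23413 + 49135832/220033985 = 5151704826637/220033985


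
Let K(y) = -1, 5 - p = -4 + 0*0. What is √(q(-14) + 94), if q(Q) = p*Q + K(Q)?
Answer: I*√33 ≈ 5.7446*I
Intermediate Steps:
p = 9 (p = 5 - (-4 + 0*0) = 5 - (-4 + 0) = 5 - 1*(-4) = 5 + 4 = 9)
q(Q) = -1 + 9*Q (q(Q) = 9*Q - 1 = -1 + 9*Q)
√(q(-14) + 94) = √((-1 + 9*(-14)) + 94) = √((-1 - 126) + 94) = √(-127 + 94) = √(-33) = I*√33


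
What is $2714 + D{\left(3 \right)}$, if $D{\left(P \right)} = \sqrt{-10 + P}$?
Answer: $2714 + i \sqrt{7} \approx 2714.0 + 2.6458 i$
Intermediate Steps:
$2714 + D{\left(3 \right)} = 2714 + \sqrt{-10 + 3} = 2714 + \sqrt{-7} = 2714 + i \sqrt{7}$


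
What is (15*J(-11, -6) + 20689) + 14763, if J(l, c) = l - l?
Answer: 35452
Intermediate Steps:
J(l, c) = 0
(15*J(-11, -6) + 20689) + 14763 = (15*0 + 20689) + 14763 = (0 + 20689) + 14763 = 20689 + 14763 = 35452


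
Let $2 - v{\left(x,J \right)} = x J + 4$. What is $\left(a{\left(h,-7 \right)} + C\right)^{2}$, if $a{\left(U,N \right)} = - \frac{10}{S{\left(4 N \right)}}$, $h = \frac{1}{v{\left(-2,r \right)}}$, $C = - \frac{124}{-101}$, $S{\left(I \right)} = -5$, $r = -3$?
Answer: $\frac{106276}{10201} \approx 10.418$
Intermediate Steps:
$C = \frac{124}{101}$ ($C = \left(-124\right) \left(- \frac{1}{101}\right) = \frac{124}{101} \approx 1.2277$)
$v{\left(x,J \right)} = -2 - J x$ ($v{\left(x,J \right)} = 2 - \left(x J + 4\right) = 2 - \left(J x + 4\right) = 2 - \left(4 + J x\right) = -2 - J x$)
$h = - \frac{1}{8}$ ($h = \frac{1}{-2 - \left(-3\right) \left(-2\right)} = \frac{1}{-2 - 6} = \frac{1}{-8} = - \frac{1}{8} \approx -0.125$)
$a{\left(U,N \right)} = 2$ ($a{\left(U,N \right)} = - \frac{10}{-5} = \left(-10\right) \left(- \frac{1}{5}\right) = 2$)
$\left(a{\left(h,-7 \right)} + C\right)^{2} = \left(2 + \frac{124}{101}\right)^{2} = \left(\frac{326}{101}\right)^{2} = \frac{106276}{10201}$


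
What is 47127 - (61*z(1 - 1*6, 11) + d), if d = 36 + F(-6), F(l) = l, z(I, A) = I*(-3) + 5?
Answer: 45877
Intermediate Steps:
z(I, A) = 5 - 3*I (z(I, A) = -3*I + 5 = 5 - 3*I)
d = 30 (d = 36 - 6 = 30)
47127 - (61*z(1 - 1*6, 11) + d) = 47127 - (61*(5 - 3*(1 - 1*6)) + 30) = 47127 - (61*(5 - 3*(1 - 6)) + 30) = 47127 - (61*(5 - 3*(-5)) + 30) = 47127 - (61*(5 + 15) + 30) = 47127 - (61*20 + 30) = 47127 - (1220 + 30) = 47127 - 1*1250 = 47127 - 1250 = 45877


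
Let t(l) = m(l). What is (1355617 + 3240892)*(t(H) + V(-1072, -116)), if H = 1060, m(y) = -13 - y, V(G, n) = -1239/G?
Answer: -5281466981653/1072 ≈ -4.9267e+9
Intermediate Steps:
t(l) = -13 - l
(1355617 + 3240892)*(t(H) + V(-1072, -116)) = (1355617 + 3240892)*((-13 - 1*1060) - 1239/(-1072)) = 4596509*((-13 - 1060) - 1239*(-1/1072)) = 4596509*(-1073 + 1239/1072) = 4596509*(-1149017/1072) = -5281466981653/1072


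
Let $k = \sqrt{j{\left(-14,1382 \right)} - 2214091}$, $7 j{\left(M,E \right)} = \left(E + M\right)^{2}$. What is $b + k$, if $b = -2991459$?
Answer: $-2991459 + \frac{i \sqrt{95390491}}{7} \approx -2.9915 \cdot 10^{6} + 1395.3 i$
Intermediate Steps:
$j{\left(M,E \right)} = \frac{\left(E + M\right)^{2}}{7}$
$k = \frac{i \sqrt{95390491}}{7}$ ($k = \sqrt{\frac{\left(1382 - 14\right)^{2}}{7} - 2214091} = \sqrt{\frac{1368^{2}}{7} - 2214091} = \sqrt{\frac{1}{7} \cdot 1871424 - 2214091} = \sqrt{\frac{1871424}{7} - 2214091} = \sqrt{- \frac{13627213}{7}} = \frac{i \sqrt{95390491}}{7} \approx 1395.3 i$)
$b + k = -2991459 + \frac{i \sqrt{95390491}}{7}$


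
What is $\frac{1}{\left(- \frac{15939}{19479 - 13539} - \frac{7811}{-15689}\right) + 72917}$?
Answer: $\frac{941340}{68637631511} \approx 1.3715 \cdot 10^{-5}$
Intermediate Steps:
$\frac{1}{\left(- \frac{15939}{19479 - 13539} - \frac{7811}{-15689}\right) + 72917} = \frac{1}{\left(- \frac{15939}{5940} - - \frac{7811}{15689}\right) + 72917} = \frac{1}{\left(\left(-15939\right) \frac{1}{5940} + \frac{7811}{15689}\right) + 72917} = \frac{1}{\left(- \frac{161}{60} + \frac{7811}{15689}\right) + 72917} = \frac{1}{- \frac{2057269}{941340} + 72917} = \frac{1}{\frac{68637631511}{941340}} = \frac{941340}{68637631511}$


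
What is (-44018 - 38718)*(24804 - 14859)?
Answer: -822809520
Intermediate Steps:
(-44018 - 38718)*(24804 - 14859) = -82736*9945 = -822809520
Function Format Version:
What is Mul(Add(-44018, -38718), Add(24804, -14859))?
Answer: -822809520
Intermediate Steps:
Mul(Add(-44018, -38718), Add(24804, -14859)) = Mul(-82736, 9945) = -822809520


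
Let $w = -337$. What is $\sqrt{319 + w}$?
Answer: $3 i \sqrt{2} \approx 4.2426 i$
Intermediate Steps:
$\sqrt{319 + w} = \sqrt{319 - 337} = \sqrt{-18} = 3 i \sqrt{2}$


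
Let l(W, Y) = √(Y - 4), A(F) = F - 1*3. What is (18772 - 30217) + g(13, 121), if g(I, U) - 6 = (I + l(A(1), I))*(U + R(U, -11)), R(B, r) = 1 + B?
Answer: -7551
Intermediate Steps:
A(F) = -3 + F (A(F) = F - 3 = -3 + F)
l(W, Y) = √(-4 + Y)
g(I, U) = 6 + (1 + 2*U)*(I + √(-4 + I)) (g(I, U) = 6 + (I + √(-4 + I))*(U + (1 + U)) = 6 + (I + √(-4 + I))*(1 + 2*U) = 6 + (1 + 2*U)*(I + √(-4 + I)))
(18772 - 30217) + g(13, 121) = (18772 - 30217) + (6 + 13 + √(-4 + 13) + 2*13*121 + 2*121*√(-4 + 13)) = -11445 + (6 + 13 + √9 + 3146 + 2*121*√9) = -11445 + (6 + 13 + 3 + 3146 + 2*121*3) = -11445 + (6 + 13 + 3 + 3146 + 726) = -11445 + 3894 = -7551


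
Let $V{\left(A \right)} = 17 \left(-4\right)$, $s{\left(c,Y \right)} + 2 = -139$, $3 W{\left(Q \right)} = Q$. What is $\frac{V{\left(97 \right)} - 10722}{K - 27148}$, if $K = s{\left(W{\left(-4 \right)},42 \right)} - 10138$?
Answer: $\frac{830}{2879} \approx 0.28829$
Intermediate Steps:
$W{\left(Q \right)} = \frac{Q}{3}$
$s{\left(c,Y \right)} = -141$ ($s{\left(c,Y \right)} = -2 - 139 = -141$)
$V{\left(A \right)} = -68$
$K = -10279$ ($K = -141 - 10138 = -10279$)
$\frac{V{\left(97 \right)} - 10722}{K - 27148} = \frac{-68 - 10722}{-10279 - 27148} = - \frac{10790}{-37427} = \left(-10790\right) \left(- \frac{1}{37427}\right) = \frac{830}{2879}$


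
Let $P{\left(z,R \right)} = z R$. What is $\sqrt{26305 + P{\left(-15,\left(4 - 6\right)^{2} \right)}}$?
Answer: $\sqrt{26245} \approx 162.0$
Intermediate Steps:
$P{\left(z,R \right)} = R z$
$\sqrt{26305 + P{\left(-15,\left(4 - 6\right)^{2} \right)}} = \sqrt{26305 + \left(4 - 6\right)^{2} \left(-15\right)} = \sqrt{26305 + \left(-2\right)^{2} \left(-15\right)} = \sqrt{26305 + 4 \left(-15\right)} = \sqrt{26305 - 60} = \sqrt{26245}$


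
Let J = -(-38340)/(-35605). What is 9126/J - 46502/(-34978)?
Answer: -21043817919/2483438 ≈ -8473.7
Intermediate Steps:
J = -7668/7121 (J = -(-38340)*(-1)/35605 = -1*7668/7121 = -7668/7121 ≈ -1.0768)
9126/J - 46502/(-34978) = 9126/(-7668/7121) - 46502/(-34978) = 9126*(-7121/7668) - 46502*(-1/34978) = -1203449/142 + 23251/17489 = -21043817919/2483438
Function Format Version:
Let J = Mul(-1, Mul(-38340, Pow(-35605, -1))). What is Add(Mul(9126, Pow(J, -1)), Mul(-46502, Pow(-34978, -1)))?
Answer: Rational(-21043817919, 2483438) ≈ -8473.7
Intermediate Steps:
J = Rational(-7668, 7121) (J = Mul(-1, Mul(-38340, Rational(-1, 35605))) = Mul(-1, Rational(7668, 7121)) = Rational(-7668, 7121) ≈ -1.0768)
Add(Mul(9126, Pow(J, -1)), Mul(-46502, Pow(-34978, -1))) = Add(Mul(9126, Pow(Rational(-7668, 7121), -1)), Mul(-46502, Pow(-34978, -1))) = Add(Mul(9126, Rational(-7121, 7668)), Mul(-46502, Rational(-1, 34978))) = Add(Rational(-1203449, 142), Rational(23251, 17489)) = Rational(-21043817919, 2483438)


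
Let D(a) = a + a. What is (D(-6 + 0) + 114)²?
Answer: 10404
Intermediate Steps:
D(a) = 2*a
(D(-6 + 0) + 114)² = (2*(-6 + 0) + 114)² = (2*(-6) + 114)² = (-12 + 114)² = 102² = 10404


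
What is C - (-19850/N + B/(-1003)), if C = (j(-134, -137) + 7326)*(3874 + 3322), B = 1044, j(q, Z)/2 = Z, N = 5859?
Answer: 298213930771130/5876577 ≈ 5.0746e+7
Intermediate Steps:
j(q, Z) = 2*Z
C = 50746192 (C = (2*(-137) + 7326)*(3874 + 3322) = (-274 + 7326)*7196 = 7052*7196 = 50746192)
C - (-19850/N + B/(-1003)) = 50746192 - (-19850/5859 + 1044/(-1003)) = 50746192 - (-19850*1/5859 + 1044*(-1/1003)) = 50746192 - (-19850/5859 - 1044/1003) = 50746192 - 1*(-26026346/5876577) = 50746192 + 26026346/5876577 = 298213930771130/5876577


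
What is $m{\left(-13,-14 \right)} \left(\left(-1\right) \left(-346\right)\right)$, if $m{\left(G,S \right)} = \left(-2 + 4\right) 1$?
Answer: $692$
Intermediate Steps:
$m{\left(G,S \right)} = 2$ ($m{\left(G,S \right)} = 2 \cdot 1 = 2$)
$m{\left(-13,-14 \right)} \left(\left(-1\right) \left(-346\right)\right) = 2 \left(\left(-1\right) \left(-346\right)\right) = 2 \cdot 346 = 692$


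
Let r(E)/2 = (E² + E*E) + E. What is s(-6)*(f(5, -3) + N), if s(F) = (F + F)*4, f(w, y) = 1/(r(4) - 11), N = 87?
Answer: -254784/61 ≈ -4176.8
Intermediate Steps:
r(E) = 2*E + 4*E² (r(E) = 2*((E² + E*E) + E) = 2*((E² + E²) + E) = 2*(2*E² + E) = 2*(E + 2*E²) = 2*E + 4*E²)
f(w, y) = 1/61 (f(w, y) = 1/(2*4*(1 + 2*4) - 11) = 1/(2*4*(1 + 8) - 11) = 1/(2*4*9 - 11) = 1/(72 - 11) = 1/61)
s(F) = 8*F (s(F) = (2*F)*4 = 8*F)
s(-6)*(f(5, -3) + N) = (8*(-6))*(1/61 + 87) = -48*5308/61 = -254784/61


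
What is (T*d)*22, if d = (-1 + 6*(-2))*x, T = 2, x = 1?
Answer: -572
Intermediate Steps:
d = -13 (d = (-1 + 6*(-2))*1 = (-1 - 12)*1 = -13*1 = -13)
(T*d)*22 = (2*(-13))*22 = -26*22 = -572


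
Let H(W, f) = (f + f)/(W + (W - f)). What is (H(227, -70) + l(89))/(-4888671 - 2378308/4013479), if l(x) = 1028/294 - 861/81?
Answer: 5147495518408/3400501715808527421 ≈ 1.5137e-6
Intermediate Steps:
l(x) = -9437/1323 (l(x) = 1028*(1/294) - 861*1/81 = 514/147 - 287/27 = -9437/1323)
H(W, f) = 2*f/(-f + 2*W) (H(W, f) = (2*f)/(-f + 2*W) = 2*f/(-f + 2*W))
(H(227, -70) + l(89))/(-4888671 - 2378308/4013479) = (2*(-70)/(-1*(-70) + 2*227) - 9437/1323)/(-4888671 - 2378308/4013479) = (2*(-70)/(70 + 454) - 9437/1323)/(-4888671 - 2378308*1/4013479) = (2*(-70)/524 - 9437/1323)/(-4888671 - 2378308/4013479) = (2*(-70)*(1/524) - 9437/1323)/(-19620580774717/4013479) = (-35/131 - 9437/1323)*(-4013479/19620580774717) = -1282552/173313*(-4013479/19620580774717) = 5147495518408/3400501715808527421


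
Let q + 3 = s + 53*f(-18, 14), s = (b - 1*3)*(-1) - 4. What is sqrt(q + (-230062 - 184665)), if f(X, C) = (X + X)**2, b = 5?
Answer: 8*I*sqrt(5407) ≈ 588.26*I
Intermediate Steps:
f(X, C) = 4*X**2 (f(X, C) = (2*X)**2 = 4*X**2)
s = -6 (s = (5 - 1*3)*(-1) - 4 = (5 - 3)*(-1) - 4 = 2*(-1) - 4 = -2 - 4 = -6)
q = 68679 (q = -3 + (-6 + 53*(4*(-18)**2)) = -3 + (-6 + 53*(4*324)) = -3 + (-6 + 53*1296) = -3 + (-6 + 68688) = -3 + 68682 = 68679)
sqrt(q + (-230062 - 184665)) = sqrt(68679 + (-230062 - 184665)) = sqrt(68679 - 414727) = sqrt(-346048) = 8*I*sqrt(5407)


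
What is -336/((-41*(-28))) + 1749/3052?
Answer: 35085/125132 ≈ 0.28038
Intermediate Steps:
-336/((-41*(-28))) + 1749/3052 = -336/1148 + 1749*(1/3052) = -336*1/1148 + 1749/3052 = -12/41 + 1749/3052 = 35085/125132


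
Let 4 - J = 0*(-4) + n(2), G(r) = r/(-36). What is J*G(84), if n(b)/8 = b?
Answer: 28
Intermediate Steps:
n(b) = 8*b
G(r) = -r/36 (G(r) = r*(-1/36) = -r/36)
J = -12 (J = 4 - (0*(-4) + 8*2) = 4 - (0 + 16) = 4 - 1*16 = 4 - 16 = -12)
J*G(84) = -(-1)*84/3 = -12*(-7/3) = 28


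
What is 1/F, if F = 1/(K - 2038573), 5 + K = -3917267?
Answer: -5955845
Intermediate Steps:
K = -3917272 (K = -5 - 3917267 = -3917272)
F = -1/5955845 (F = 1/(-3917272 - 2038573) = 1/(-5955845) = -1/5955845 ≈ -1.6790e-7)
1/F = 1/(-1/5955845) = -5955845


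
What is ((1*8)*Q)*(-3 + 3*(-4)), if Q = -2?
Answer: 240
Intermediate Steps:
((1*8)*Q)*(-3 + 3*(-4)) = ((1*8)*(-2))*(-3 + 3*(-4)) = (8*(-2))*(-3 - 12) = -16*(-15) = 240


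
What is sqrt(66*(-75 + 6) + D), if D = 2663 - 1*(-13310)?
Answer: sqrt(11419) ≈ 106.86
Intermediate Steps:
D = 15973 (D = 2663 + 13310 = 15973)
sqrt(66*(-75 + 6) + D) = sqrt(66*(-75 + 6) + 15973) = sqrt(66*(-69) + 15973) = sqrt(-4554 + 15973) = sqrt(11419)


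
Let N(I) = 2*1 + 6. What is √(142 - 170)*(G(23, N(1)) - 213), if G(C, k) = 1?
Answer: -424*I*√7 ≈ -1121.8*I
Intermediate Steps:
N(I) = 8 (N(I) = 2 + 6 = 8)
√(142 - 170)*(G(23, N(1)) - 213) = √(142 - 170)*(1 - 213) = √(-28)*(-212) = (2*I*√7)*(-212) = -424*I*√7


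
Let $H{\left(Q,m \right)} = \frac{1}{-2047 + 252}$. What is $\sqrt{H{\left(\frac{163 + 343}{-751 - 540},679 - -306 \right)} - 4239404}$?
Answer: $\frac{i \sqrt{13659465674895}}{1795} \approx 2059.0 i$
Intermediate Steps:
$H{\left(Q,m \right)} = - \frac{1}{1795}$ ($H{\left(Q,m \right)} = \frac{1}{-1795} = - \frac{1}{1795}$)
$\sqrt{H{\left(\frac{163 + 343}{-751 - 540},679 - -306 \right)} - 4239404} = \sqrt{- \frac{1}{1795} - 4239404} = \sqrt{- \frac{7609730181}{1795}} = \frac{i \sqrt{13659465674895}}{1795}$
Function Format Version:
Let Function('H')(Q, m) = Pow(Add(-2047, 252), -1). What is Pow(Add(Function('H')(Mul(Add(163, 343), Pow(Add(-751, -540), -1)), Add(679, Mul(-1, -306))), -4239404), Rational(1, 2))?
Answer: Mul(Rational(1, 1795), I, Pow(13659465674895, Rational(1, 2))) ≈ Mul(2059.0, I)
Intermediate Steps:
Function('H')(Q, m) = Rational(-1, 1795) (Function('H')(Q, m) = Pow(-1795, -1) = Rational(-1, 1795))
Pow(Add(Function('H')(Mul(Add(163, 343), Pow(Add(-751, -540), -1)), Add(679, Mul(-1, -306))), -4239404), Rational(1, 2)) = Pow(Add(Rational(-1, 1795), -4239404), Rational(1, 2)) = Pow(Rational(-7609730181, 1795), Rational(1, 2)) = Mul(Rational(1, 1795), I, Pow(13659465674895, Rational(1, 2)))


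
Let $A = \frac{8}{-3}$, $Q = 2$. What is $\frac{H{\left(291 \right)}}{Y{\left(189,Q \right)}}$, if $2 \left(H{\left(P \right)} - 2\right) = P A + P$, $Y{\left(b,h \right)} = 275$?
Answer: $- \frac{481}{550} \approx -0.87455$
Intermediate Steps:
$A = - \frac{8}{3}$ ($A = 8 \left(- \frac{1}{3}\right) = - \frac{8}{3} \approx -2.6667$)
$H{\left(P \right)} = 2 - \frac{5 P}{6}$ ($H{\left(P \right)} = 2 + \frac{P \left(- \frac{8}{3}\right) + P}{2} = 2 + \frac{- \frac{8 P}{3} + P}{2} = 2 + \frac{\left(- \frac{5}{3}\right) P}{2} = 2 - \frac{5 P}{6}$)
$\frac{H{\left(291 \right)}}{Y{\left(189,Q \right)}} = \frac{2 - \frac{485}{2}}{275} = \left(2 - \frac{485}{2}\right) \frac{1}{275} = \left(- \frac{481}{2}\right) \frac{1}{275} = - \frac{481}{550}$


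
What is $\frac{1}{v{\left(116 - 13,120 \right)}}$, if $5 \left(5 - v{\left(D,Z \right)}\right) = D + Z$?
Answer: $- \frac{5}{198} \approx -0.025253$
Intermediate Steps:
$v{\left(D,Z \right)} = 5 - \frac{D}{5} - \frac{Z}{5}$ ($v{\left(D,Z \right)} = 5 - \frac{D + Z}{5} = 5 - \left(\frac{D}{5} + \frac{Z}{5}\right) = 5 - \frac{D}{5} - \frac{Z}{5}$)
$\frac{1}{v{\left(116 - 13,120 \right)}} = \frac{1}{5 - \frac{116 - 13}{5} - 24} = \frac{1}{5 - \frac{103}{5} - 24} = \frac{1}{- \frac{198}{5}} = - \frac{5}{198}$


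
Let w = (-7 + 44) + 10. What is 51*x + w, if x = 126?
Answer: 6473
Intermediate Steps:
w = 47 (w = 37 + 10 = 47)
51*x + w = 51*126 + 47 = 6426 + 47 = 6473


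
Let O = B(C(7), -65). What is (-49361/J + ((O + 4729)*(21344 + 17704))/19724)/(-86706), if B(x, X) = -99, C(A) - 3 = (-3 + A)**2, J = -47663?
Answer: -2154518532871/20378186292618 ≈ -0.10573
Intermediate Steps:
C(A) = 3 + (-3 + A)**2
O = -99
(-49361/J + ((O + 4729)*(21344 + 17704))/19724)/(-86706) = (-49361/(-47663) + ((-99 + 4729)*(21344 + 17704))/19724)/(-86706) = (-49361*(-1/47663) + (4630*39048)*(1/19724))*(-1/86706) = (49361/47663 + 180792240*(1/19724))*(-1/86706) = (49361/47663 + 45198060/4931)*(-1/86706) = (2154518532871/235026253)*(-1/86706) = -2154518532871/20378186292618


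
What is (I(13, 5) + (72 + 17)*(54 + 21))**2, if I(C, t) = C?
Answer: 44729344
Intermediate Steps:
(I(13, 5) + (72 + 17)*(54 + 21))**2 = (13 + (72 + 17)*(54 + 21))**2 = (13 + 89*75)**2 = (13 + 6675)**2 = 6688**2 = 44729344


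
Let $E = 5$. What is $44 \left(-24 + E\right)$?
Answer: $-836$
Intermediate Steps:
$44 \left(-24 + E\right) = 44 \left(-24 + 5\right) = 44 \left(-19\right) = -836$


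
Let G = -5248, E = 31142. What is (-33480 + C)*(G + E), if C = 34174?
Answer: 17970436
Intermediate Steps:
(-33480 + C)*(G + E) = (-33480 + 34174)*(-5248 + 31142) = 694*25894 = 17970436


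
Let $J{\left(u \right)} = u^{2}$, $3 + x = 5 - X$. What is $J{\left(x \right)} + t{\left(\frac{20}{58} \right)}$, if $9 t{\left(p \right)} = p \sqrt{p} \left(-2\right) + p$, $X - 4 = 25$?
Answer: $\frac{190279}{261} - \frac{20 \sqrt{290}}{7569} \approx 728.99$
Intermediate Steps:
$X = 29$ ($X = 4 + 25 = 29$)
$x = -27$ ($x = -3 + \left(5 - 29\right) = -3 - 24 = -27$)
$t{\left(p \right)} = - \frac{2 p^{\frac{3}{2}}}{9} + \frac{p}{9}$ ($t{\left(p \right)} = \frac{p \sqrt{p} \left(-2\right) + p}{9} = \frac{p^{\frac{3}{2}} \left(-2\right) + p}{9} = \frac{- 2 p^{\frac{3}{2}} + p}{9} = \frac{p - 2 p^{\frac{3}{2}}}{9} = - \frac{2 p^{\frac{3}{2}}}{9} + \frac{p}{9}$)
$J{\left(x \right)} + t{\left(\frac{20}{58} \right)} = \left(-27\right)^{2} + \left(- \frac{2 \left(\frac{20}{58}\right)^{\frac{3}{2}}}{9} + \frac{20 \cdot \frac{1}{58}}{9}\right) = 729 + \left(- \frac{2 \left(20 \cdot \frac{1}{58}\right)^{\frac{3}{2}}}{9} + \frac{20 \cdot \frac{1}{58}}{9}\right) = 729 + \left(- \frac{2 \left(\frac{10}{29}\right)^{\frac{3}{2}}}{9} + \frac{1}{9} \cdot \frac{10}{29}\right) = 729 + \left(- \frac{2 \frac{10 \sqrt{290}}{841}}{9} + \frac{10}{261}\right) = 729 + \left(- \frac{20 \sqrt{290}}{7569} + \frac{10}{261}\right) = 729 + \left(\frac{10}{261} - \frac{20 \sqrt{290}}{7569}\right) = \frac{190279}{261} - \frac{20 \sqrt{290}}{7569}$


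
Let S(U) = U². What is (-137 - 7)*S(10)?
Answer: -14400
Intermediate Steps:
(-137 - 7)*S(10) = (-137 - 7)*10² = -144*100 = -14400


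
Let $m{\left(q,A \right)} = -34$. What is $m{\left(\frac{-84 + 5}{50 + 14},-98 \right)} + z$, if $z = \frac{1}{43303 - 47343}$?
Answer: $- \frac{137361}{4040} \approx -34.0$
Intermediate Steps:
$z = - \frac{1}{4040}$ ($z = \frac{1}{-4040} = - \frac{1}{4040} \approx -0.00024752$)
$m{\left(\frac{-84 + 5}{50 + 14},-98 \right)} + z = -34 - \frac{1}{4040} = - \frac{137361}{4040}$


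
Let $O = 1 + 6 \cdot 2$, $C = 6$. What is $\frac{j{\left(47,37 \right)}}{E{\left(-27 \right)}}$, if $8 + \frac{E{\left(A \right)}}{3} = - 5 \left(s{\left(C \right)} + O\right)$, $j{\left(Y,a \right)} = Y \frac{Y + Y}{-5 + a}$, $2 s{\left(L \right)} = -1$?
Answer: $- \frac{47}{72} \approx -0.65278$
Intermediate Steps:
$s{\left(L \right)} = - \frac{1}{2}$ ($s{\left(L \right)} = \frac{1}{2} \left(-1\right) = - \frac{1}{2}$)
$O = 13$ ($O = 1 + 12 = 13$)
$j{\left(Y,a \right)} = \frac{2 Y^{2}}{-5 + a}$ ($j{\left(Y,a \right)} = Y \frac{2 Y}{-5 + a} = \frac{2 Y^{2}}{-5 + a}$)
$E{\left(A \right)} = - \frac{423}{2}$ ($E{\left(A \right)} = -24 + 3 \left(- 5 \left(- \frac{1}{2} + 13\right)\right) = -24 + 3 \left(\left(-5\right) \frac{25}{2}\right) = -24 + 3 \left(- \frac{125}{2}\right) = -24 - \frac{375}{2} = - \frac{423}{2}$)
$\frac{j{\left(47,37 \right)}}{E{\left(-27 \right)}} = \frac{2 \cdot 47^{2} \frac{1}{-5 + 37}}{- \frac{423}{2}} = 2 \cdot 2209 \cdot \frac{1}{32} \left(- \frac{2}{423}\right) = \frac{2209}{16} \left(- \frac{2}{423}\right) = - \frac{47}{72}$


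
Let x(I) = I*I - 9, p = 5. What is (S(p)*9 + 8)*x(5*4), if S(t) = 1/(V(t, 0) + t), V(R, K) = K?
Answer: 19159/5 ≈ 3831.8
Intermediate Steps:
S(t) = 1/t (S(t) = 1/(0 + t) = 1/t)
x(I) = -9 + I² (x(I) = I² - 9 = -9 + I²)
(S(p)*9 + 8)*x(5*4) = (9/5 + 8)*(-9 + (5*4)²) = ((⅕)*9 + 8)*(-9 + 20²) = (9/5 + 8)*(-9 + 400) = (49/5)*391 = 19159/5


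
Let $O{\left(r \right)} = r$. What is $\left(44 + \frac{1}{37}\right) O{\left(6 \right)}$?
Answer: $\frac{9774}{37} \approx 264.16$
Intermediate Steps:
$\left(44 + \frac{1}{37}\right) O{\left(6 \right)} = \left(44 + \frac{1}{37}\right) 6 = \frac{1629}{37} \cdot 6 = \frac{9774}{37}$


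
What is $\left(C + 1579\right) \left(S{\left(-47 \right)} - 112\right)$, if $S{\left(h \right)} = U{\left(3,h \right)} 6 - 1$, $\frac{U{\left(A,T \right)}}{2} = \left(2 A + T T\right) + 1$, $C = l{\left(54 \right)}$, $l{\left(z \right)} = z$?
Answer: $43240207$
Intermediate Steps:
$C = 54$
$U{\left(A,T \right)} = 2 + 2 T^{2} + 4 A$ ($U{\left(A,T \right)} = 2 \left(\left(2 A + T T\right) + 1\right) = 2 \left(\left(2 A + T^{2}\right) + 1\right) = 2 \left(\left(T^{2} + 2 A\right) + 1\right) = 2 \left(1 + T^{2} + 2 A\right) = 2 + 2 T^{2} + 4 A$)
$S{\left(h \right)} = 83 + 12 h^{2}$ ($S{\left(h \right)} = \left(2 + 2 h^{2} + 4 \cdot 3\right) 6 - 1 = \left(2 + 2 h^{2} + 12\right) 6 - 1 = \left(14 + 2 h^{2}\right) 6 - 1 = \left(84 + 12 h^{2}\right) - 1 = 83 + 12 h^{2}$)
$\left(C + 1579\right) \left(S{\left(-47 \right)} - 112\right) = \left(54 + 1579\right) \left(\left(83 + 12 \left(-47\right)^{2}\right) - 112\right) = 1633 \left(\left(83 + 12 \cdot 2209\right) - 112\right) = 1633 \left(\left(83 + 26508\right) - 112\right) = 1633 \left(26591 - 112\right) = 1633 \cdot 26479 = 43240207$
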